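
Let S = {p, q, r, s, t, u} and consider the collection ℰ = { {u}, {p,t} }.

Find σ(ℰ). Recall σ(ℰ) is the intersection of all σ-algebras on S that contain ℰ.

Start: ℰ ∪ {∅, S} = { {}, {u}, {p,t}, S }.
Iteration 1 (3 new):
  {p,t,u}  = {p,t} ∪ {u}
  {q,r,s,u}  = ᶜ of {p,t}
  {p,q,r,s,t}  = ᶜ of {u}
Iteration 2: 1 new —
  {q,r,s}  = ᶜ of {p,t,u}
Iteration 3: already closed under ᶜ and ∪.

|σ(ℰ)| = 8.  σ(ℰ) = { {}, {u}, {p,t}, {p,t,u}, {q,r,s}, {q,r,s,u}, {p,q,r,s,t}, S }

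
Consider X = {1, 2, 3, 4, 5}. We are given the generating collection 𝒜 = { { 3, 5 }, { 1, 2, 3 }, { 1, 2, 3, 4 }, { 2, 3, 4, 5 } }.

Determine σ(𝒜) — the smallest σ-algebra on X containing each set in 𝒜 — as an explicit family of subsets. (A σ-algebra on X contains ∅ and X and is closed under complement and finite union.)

σ(𝒜) = { {}, { 1 }, { 2 }, { 3 }, { 4 }, { 5 }, { 1, 2 }, { 1, 3 }, { 1, 4 }, { 1, 5 }, { 2, 3 }, { 2, 4 }, { 2, 5 }, { 3, 4 }, { 3, 5 }, { 4, 5 }, { 1, 2, 3 }, { 1, 2, 4 }, { 1, 2, 5 }, { 1, 3, 4 }, { 1, 3, 5 }, { 1, 4, 5 }, { 2, 3, 4 }, { 2, 3, 5 }, { 2, 4, 5 }, { 3, 4, 5 }, { 1, 2, 3, 4 }, { 1, 2, 3, 5 }, { 1, 2, 4, 5 }, { 1, 3, 4, 5 }, { 2, 3, 4, 5 }, X }

Check:
Initial family (6 sets): { {}, { 3, 5 }, { 1, 2, 3 }, { 1, 2, 3, 4 }, { 2, 3, 4, 5 }, X }.
Step 1 (5 new):
  { 1 }  = ᶜ of { 2, 3, 4, 5 }
  { 5 }  = ᶜ of { 1, 2, 3, 4 }
  { 4, 5 }  = ᶜ of { 1, 2, 3 }
  { 1, 2, 4 }  = ᶜ of { 3, 5 }
  { 1, 2, 3, 5 }  = { 1, 2, 3 } ∪ { 3, 5 }
  (now 11)
Step 2. New:
  { 4 }  = ᶜ of { 1, 2, 3, 5 }
  { 1, 5 }  = { 5 } ∪ { 1 }
  { 1, 3, 5 }  = { 3, 5 } ∪ { 1 }
  { 1, 4, 5 }  = { 4, 5 } ∪ { 1 }
  { 3, 4, 5 }  = { 4, 5 } ∪ { 3, 5 }
  { 1, 2, 4, 5 }  = { 1, 2, 4 } ∪ { 5 }
  (now 17)
Step 3 (7 new):
  { 3 }  = ᶜ of { 1, 2, 4, 5 }
  { 1, 2 }  = ᶜ of { 3, 4, 5 }
  { 1, 4 }  = { 4 } ∪ { 1 }
  { 2, 3 }  = ᶜ of { 1, 4, 5 }
  { 2, 4 }  = ᶜ of { 1, 3, 5 }
  { 2, 3, 4 }  = ᶜ of { 1, 5 }
  { 1, 3, 4, 5 }  = { 4, 5 } ∪ { 1, 3, 5 }
  (now 24)
Step 4: 7 new —
  { 2 }  = ᶜ of { 1, 3, 4, 5 }
  { 1, 3 }  = { 3 } ∪ { 1 }
  { 3, 4 }  = { 3 } ∪ { 4 }
  { 1, 2, 5 }  = { 1, 2 } ∪ { 5 }
  { 1, 3, 4 }  = { 3 } ∪ { 1, 4 }
  { 2, 3, 5 }  = ᶜ of { 1, 4 }
  { 2, 4, 5 }  = { 5 } ∪ { 2, 4 }
  (now 31)
Step 5: +1 →
  { 2, 5 }  = ᶜ of { 1, 3, 4 }
  (now 32)
After Step 6 the family is unchanged; done.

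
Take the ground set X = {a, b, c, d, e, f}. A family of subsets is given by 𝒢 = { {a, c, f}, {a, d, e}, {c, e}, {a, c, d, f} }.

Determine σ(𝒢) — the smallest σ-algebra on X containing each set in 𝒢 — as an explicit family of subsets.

Seed the family with 𝒢 together with ∅ and X: { {}, {c, e}, {a, c, f}, {a, d, e}, {a, c, d, f}, X }.
Pass 1 adds 7:
  {b, e}  = ᶜ of {a, c, d, f}
  {b, c, f}  = ᶜ of {a, d, e}
  {b, d, e}  = ᶜ of {a, c, f}
  {a, b, d, f}  = ᶜ of {c, e}
  {a, c, d, e}  = {a, d, e} ∪ {c, e}
  {a, c, e, f}  = {a, c, f} ∪ {c, e}
  {a, c, d, e, f}  = {a, d, e} ∪ {a, c, f}
  — 13 sets.
Pass 2 (13 new):
  {b}  = ᶜ of {a, c, d, e, f}
  {b, d}  = ᶜ of {a, c, e, f}
  {b, f}  = ᶜ of {a, c, d, e}
  {b, c, e}  = {b, e} ∪ {c, e}
  {a, b, c, f}  = {a, c, f} ∪ {b, c, f}
  {a, b, d, e}  = {a, d, e} ∪ {b, e}
  {b, c, d, e}  = {c, e} ∪ {b, d, e}
  {b, c, e, f}  = {b, e} ∪ {b, c, f}
  {a, b, c, d, e}  = {b, e} ∪ {a, c, d, e}
  {a, b, c, d, f}  = {a, b, d, f} ∪ {a, c, f}
  {a, b, c, e, f}  = {a, c, e, f} ∪ {b, e}
  {a, b, d, e, f}  = {a, d, e} ∪ {a, b, d, f}
  {b, c, d, e, f}  = {b, c, f} ∪ {b, d, e}
  — 26 sets.
Pass 3 adds 14:
  {a}  = ᶜ of {b, c, d, e, f}
  {c}  = ᶜ of {a, b, d, e, f}
  {d}  = ᶜ of {a, b, c, e, f}
  {e}  = ᶜ of {a, b, c, d, f}
  {f}  = ᶜ of {a, b, c, d, e}
  {a, d}  = ᶜ of {b, c, e, f}
  {a, f}  = ᶜ of {b, c, d, e}
  {c, f}  = ᶜ of {a, b, d, e}
  {d, e}  = ᶜ of {a, b, c, f}
  {a, d, f}  = ᶜ of {b, c, e}
  {b, d, f}  = {b, d} ∪ {b, f}
  {b, e, f}  = {b, e} ∪ {b, f}
  {b, c, d, f}  = {b, d} ∪ {b, c, f}
  {b, d, e, f}  = {b, d, e} ∪ {b, f}
  — 40 sets.
Pass 4. New:
  {a, b}  = {b} ∪ {a}
  {a, c}  = ᶜ of {b, d, e, f}
  {a, e}  = ᶜ of {b, c, d, f}
  {b, c}  = {b} ∪ {c}
  {c, d}  = {c} ∪ {d}
  {d, f}  = {d} ∪ {f}
  {e, f}  = {f} ∪ {e}
  {a, b, d}  = {b} ∪ {a, d}
  {a, b, e}  = {a} ∪ {b, e}
  {a, b, f}  = {a, f} ∪ {b}
  {a, c, d}  = ᶜ of {b, e, f}
  {a, c, e}  = ᶜ of {b, d, f}
  {a, e, f}  = {a, f} ∪ {e}
  {b, c, d}  = {c} ∪ {b, d}
  {c, d, e}  = {d, e} ∪ {c, e}
  {c, d, f}  = {c, f} ∪ {d}
  {c, e, f}  = {c, e} ∪ {c, f}
  {d, e, f}  = {d, e} ∪ {f}
  {a, b, c, e}  = {a} ∪ {b, c, e}
  {a, b, e, f}  = {a, f} ∪ {b, e}
  {a, d, e, f}  = {a, f} ∪ {d, e}
  {c, d, e, f}  = {d, e} ∪ {c, f}
  — 62 sets.
Pass 5. New:
  {a, b, c}  = ᶜ of {d, e, f}
  {a, b, c, d}  = ᶜ of {e, f}
  — 64 sets.
Pass 6: already closed under ᶜ and ∪.

Hence σ(𝒢) has 64 members: { {}, {a}, {b}, {c}, {d}, {e}, {f}, {a, b}, {a, c}, {a, d}, {a, e}, {a, f}, {b, c}, {b, d}, {b, e}, {b, f}, {c, d}, {c, e}, {c, f}, {d, e}, {d, f}, {e, f}, {a, b, c}, {a, b, d}, {a, b, e}, {a, b, f}, {a, c, d}, {a, c, e}, {a, c, f}, {a, d, e}, {a, d, f}, {a, e, f}, {b, c, d}, {b, c, e}, {b, c, f}, {b, d, e}, {b, d, f}, {b, e, f}, {c, d, e}, {c, d, f}, {c, e, f}, {d, e, f}, {a, b, c, d}, {a, b, c, e}, {a, b, c, f}, {a, b, d, e}, {a, b, d, f}, {a, b, e, f}, {a, c, d, e}, {a, c, d, f}, {a, c, e, f}, {a, d, e, f}, {b, c, d, e}, {b, c, d, f}, {b, c, e, f}, {b, d, e, f}, {c, d, e, f}, {a, b, c, d, e}, {a, b, c, d, f}, {a, b, c, e, f}, {a, b, d, e, f}, {a, c, d, e, f}, {b, c, d, e, f}, X }.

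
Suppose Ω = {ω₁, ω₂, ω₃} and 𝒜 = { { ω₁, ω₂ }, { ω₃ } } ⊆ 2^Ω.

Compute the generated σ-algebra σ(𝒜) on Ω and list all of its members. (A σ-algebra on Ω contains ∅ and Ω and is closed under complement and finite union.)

Seed the family with 𝒜 together with ∅ and Ω: { {}, { ω₃ }, { ω₁, ω₂ }, Ω }.
Iteration 1: closed — nothing new.

σ(𝒜) = { {}, { ω₃ }, { ω₁, ω₂ }, Ω }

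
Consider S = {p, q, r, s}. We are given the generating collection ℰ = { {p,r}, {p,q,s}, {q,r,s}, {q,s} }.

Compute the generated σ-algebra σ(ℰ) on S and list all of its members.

σ(ℰ) = { {}, {p}, {r}, {p,r}, {q,s}, {p,q,s}, {q,r,s}, S }

Derivation:
Initial family (6 sets): { {}, {p,r}, {q,s}, {p,q,s}, {q,r,s}, S }.
Step 1 (2 new):
  {p}  = {q,r,s}ᶜ
  {r}  = {p,q,s}ᶜ
  [8 total]
Step 2: closed — nothing new.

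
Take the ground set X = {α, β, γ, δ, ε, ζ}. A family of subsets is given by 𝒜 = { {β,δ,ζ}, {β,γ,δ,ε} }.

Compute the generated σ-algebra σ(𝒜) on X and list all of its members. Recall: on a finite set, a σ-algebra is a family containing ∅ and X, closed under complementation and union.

σ(𝒜) = { ∅, {α}, {ζ}, {α,ζ}, {β,δ}, {γ,ε}, {α,β,δ}, {α,γ,ε}, {β,δ,ζ}, {γ,ε,ζ}, {α,β,δ,ζ}, {α,γ,ε,ζ}, {β,γ,δ,ε}, {α,β,γ,δ,ε}, {β,γ,δ,ε,ζ}, X }

Derivation:
Start: 𝒜 ∪ {∅, X} = { ∅, {β,δ,ζ}, {β,γ,δ,ε}, X }.
Pass 1 adds 3:
  {α,ζ}  = complement {β,γ,δ,ε}
  {α,γ,ε}  = complement {β,δ,ζ}
  {β,γ,δ,ε,ζ}  = {β,δ,ζ} ∪ {β,γ,δ,ε}
  (now 7)
Pass 2 (4 new):
  {α}  = complement {β,γ,δ,ε,ζ}
  {α,β,δ,ζ}  = {β,δ,ζ} ∪ {α,ζ}
  {α,γ,ε,ζ}  = {α,ζ} ∪ {α,γ,ε}
  {α,β,γ,δ,ε}  = {α,γ,ε} ∪ {β,γ,δ,ε}
  (now 11)
Pass 3 (3 new):
  {ζ}  = complement {α,β,γ,δ,ε}
  {β,δ}  = complement {α,γ,ε,ζ}
  {γ,ε}  = complement {α,β,δ,ζ}
  (now 14)
Pass 4 adds 2:
  {α,β,δ}  = {β,δ} ∪ {α}
  {γ,ε,ζ}  = {γ,ε} ∪ {ζ}
  (now 16)
Pass 5: stable.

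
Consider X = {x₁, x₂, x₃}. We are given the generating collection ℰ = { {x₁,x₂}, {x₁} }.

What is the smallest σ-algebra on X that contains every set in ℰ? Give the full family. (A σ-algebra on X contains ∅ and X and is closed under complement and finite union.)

|σ(ℰ)| = 8.  σ(ℰ) = { {}, {x₁}, {x₂}, {x₃}, {x₁,x₂}, {x₁,x₃}, {x₂,x₃}, X }

Derivation:
Start: ℰ ∪ {∅, X} = { {}, {x₁}, {x₁,x₂}, X }.
Pass 1 adds 2:
  {x₃}  = ᶜ of {x₁,x₂}
  {x₂,x₃}  = ᶜ of {x₁}
  |family| = 6
Pass 2 (1 new):
  {x₁,x₃}  = {x₃} ∪ {x₁}
  |family| = 7
Pass 3. New:
  {x₂}  = ᶜ of {x₁,x₃}
  |family| = 8
Pass 4: already closed under ᶜ and ∪.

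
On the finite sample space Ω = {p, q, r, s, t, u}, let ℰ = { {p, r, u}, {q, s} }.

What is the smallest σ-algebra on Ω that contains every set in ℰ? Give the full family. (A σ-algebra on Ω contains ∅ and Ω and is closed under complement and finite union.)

Seed the family with ℰ together with ∅ and Ω: { {}, {q, s}, {p, r, u}, Ω }.
Step 1. New:
  {q, s, t}  = complement {p, r, u}
  {p, r, t, u}  = complement {q, s}
  {p, q, r, s, u}  = {p, r, u} ∪ {q, s}
Step 2: +1 →
  {t}  = complement {p, q, r, s, u}
Step 3: no new sets; the family is a σ-algebra.

|σ(ℰ)| = 8.  σ(ℰ) = { {}, {t}, {q, s}, {p, r, u}, {q, s, t}, {p, r, t, u}, {p, q, r, s, u}, Ω }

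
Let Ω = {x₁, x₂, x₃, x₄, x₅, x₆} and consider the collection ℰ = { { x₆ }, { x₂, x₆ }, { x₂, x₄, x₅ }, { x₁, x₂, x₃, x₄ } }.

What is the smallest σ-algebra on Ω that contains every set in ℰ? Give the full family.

|σ(ℰ)| = 32.  σ(ℰ) = { ∅, { x₂ }, { x₄ }, { x₅ }, { x₆ }, { x₁, x₃ }, { x₂, x₄ }, { x₂, x₅ }, { x₂, x₆ }, { x₄, x₅ }, { x₄, x₆ }, { x₅, x₆ }, { x₁, x₂, x₃ }, { x₁, x₃, x₄ }, { x₁, x₃, x₅ }, { x₁, x₃, x₆ }, { x₂, x₄, x₅ }, { x₂, x₄, x₆ }, { x₂, x₅, x₆ }, { x₄, x₅, x₆ }, { x₁, x₂, x₃, x₄ }, { x₁, x₂, x₃, x₅ }, { x₁, x₂, x₃, x₆ }, { x₁, x₃, x₄, x₅ }, { x₁, x₃, x₄, x₆ }, { x₁, x₃, x₅, x₆ }, { x₂, x₄, x₅, x₆ }, { x₁, x₂, x₃, x₄, x₅ }, { x₁, x₂, x₃, x₄, x₆ }, { x₁, x₂, x₃, x₅, x₆ }, { x₁, x₃, x₄, x₅, x₆ }, Ω }

Trace:
Initial family (6 sets): { ∅, { x₆ }, { x₂, x₆ }, { x₂, x₄, x₅ }, { x₁, x₂, x₃, x₄ }, Ω }.
Iteration 1 adds 6:
  { x₅, x₆ }  = ᶜ of { x₁, x₂, x₃, x₄ }
  { x₁, x₃, x₆ }  = ᶜ of { x₂, x₄, x₅ }
  { x₁, x₃, x₄, x₅ }  = ᶜ of { x₂, x₆ }
  { x₂, x₄, x₅, x₆ }  = { x₂, x₆ } ∪ { x₂, x₄, x₅ }
  { x₁, x₂, x₃, x₄, x₅ }  = ᶜ of { x₆ }
  { x₁, x₂, x₃, x₄, x₆ }  = { x₂, x₆ } ∪ { x₁, x₂, x₃, x₄ }
  (now 12)
Iteration 2: 6 new —
  { x₅ }  = ᶜ of { x₁, x₂, x₃, x₄, x₆ }
  { x₁, x₃ }  = ᶜ of { x₂, x₄, x₅, x₆ }
  { x₂, x₅, x₆ }  = { x₅, x₆ } ∪ { x₂, x₆ }
  { x₁, x₂, x₃, x₆ }  = { x₁, x₃, x₆ } ∪ { x₂, x₆ }
  { x₁, x₃, x₅, x₆ }  = { x₅, x₆ } ∪ { x₁, x₃, x₆ }
  { x₁, x₃, x₄, x₅, x₆ }  = { x₅, x₆ } ∪ { x₁, x₃, x₄, x₅ }
  (now 18)
Iteration 3: 6 new —
  { x₂ }  = ᶜ of { x₁, x₃, x₄, x₅, x₆ }
  { x₂, x₄ }  = ᶜ of { x₁, x₃, x₅, x₆ }
  { x₄, x₅ }  = ᶜ of { x₁, x₂, x₃, x₆ }
  { x₁, x₃, x₄ }  = ᶜ of { x₂, x₅, x₆ }
  { x₁, x₃, x₅ }  = { x₁, x₃ } ∪ { x₅ }
  { x₁, x₂, x₃, x₅, x₆ }  = { x₁, x₃, x₅, x₆ } ∪ { x₂, x₆ }
  (now 24)
Iteration 4 (7 new):
  { x₄ }  = ᶜ of { x₁, x₂, x₃, x₅, x₆ }
  { x₂, x₅ }  = { x₂ } ∪ { x₅ }
  { x₁, x₂, x₃ }  = { x₂ } ∪ { x₁, x₃ }
  { x₂, x₄, x₆ }  = ᶜ of { x₁, x₃, x₅ }
  { x₄, x₅, x₆ }  = { x₅, x₆ } ∪ { x₄, x₅ }
  { x₁, x₂, x₃, x₅ }  = { x₁, x₃, x₅ } ∪ { x₂ }
  { x₁, x₃, x₄, x₆ }  = { x₁, x₃, x₆ } ∪ { x₁, x₃, x₄ }
  (now 31)
Iteration 5 (1 new):
  { x₄, x₆ }  = ᶜ of { x₁, x₂, x₃, x₅ }
  (now 32)
Iteration 6: already closed under ᶜ and ∪.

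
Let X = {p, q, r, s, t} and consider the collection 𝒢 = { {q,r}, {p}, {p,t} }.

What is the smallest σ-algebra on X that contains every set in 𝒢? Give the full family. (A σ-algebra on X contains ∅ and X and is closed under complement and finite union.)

Initial family (5 sets): { {}, {p}, {p,t}, {q,r}, X }.
Round 1: 5 new —
  {p,q,r}  = {q,r} ∪ {p}
  {p,s,t}  = complement {q,r}
  {q,r,s}  = complement {p,t}
  {p,q,r,t}  = {q,r} ∪ {p,t}
  {q,r,s,t}  = complement {p}
  (now 10)
Round 2 (3 new):
  {s}  = complement {p,q,r,t}
  {s,t}  = complement {p,q,r}
  {p,q,r,s}  = {q,r,s} ∪ {p,q,r}
  (now 13)
Round 3 (2 new):
  {t}  = complement {p,q,r,s}
  {p,s}  = {s} ∪ {p}
  (now 15)
Round 4. New:
  {q,r,t}  = complement {p,s}
  (now 16)
Round 5: no new sets; the family is a σ-algebra.

Hence σ(𝒢) has 16 members: { {}, {p}, {s}, {t}, {p,s}, {p,t}, {q,r}, {s,t}, {p,q,r}, {p,s,t}, {q,r,s}, {q,r,t}, {p,q,r,s}, {p,q,r,t}, {q,r,s,t}, X }.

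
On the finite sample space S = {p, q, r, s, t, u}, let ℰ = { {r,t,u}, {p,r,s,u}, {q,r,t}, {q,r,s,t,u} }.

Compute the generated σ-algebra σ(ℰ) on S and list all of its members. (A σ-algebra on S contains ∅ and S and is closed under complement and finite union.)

Seed the family with ℰ together with ∅ and S: { ∅, {q,r,t}, {r,t,u}, {p,r,s,u}, {q,r,s,t,u}, S }.
Pass 1 adds 6:
  {p}  = complement {q,r,s,t,u}
  {q,t}  = complement {p,r,s,u}
  {p,q,s}  = complement {r,t,u}
  {p,s,u}  = complement {q,r,t}
  {q,r,t,u}  = {q,r,t} ∪ {r,t,u}
  {p,r,s,t,u}  = {r,t,u} ∪ {p,r,s,u}
  |family| = 12
Pass 2. New:
  {q}  = complement {p,r,s,t,u}
  {p,s}  = complement {q,r,t,u}
  {p,q,t}  = {q,t} ∪ {p}
  {p,q,r,t}  = {q,r,t} ∪ {p}
  {p,q,s,t}  = {q,t} ∪ {p,q,s}
  {p,q,s,u}  = {p,s,u} ∪ {p,q,s}
  {p,r,t,u}  = {r,t,u} ∪ {p}
  {p,q,r,s,t}  = {p,q,s} ∪ {q,r,t}
  {p,q,r,s,u}  = {p,q,s} ∪ {p,r,s,u}
  {p,q,r,t,u}  = {q,r,t,u} ∪ {p}
  {p,q,s,t,u}  = {q,t} ∪ {p,s,u}
  |family| = 23
Pass 3 adds 10:
  {r}  = complement {p,q,s,t,u}
  {s}  = complement {p,q,r,t,u}
  {t}  = complement {p,q,r,s,u}
  {u}  = complement {p,q,r,s,t}
  {p,q}  = {q} ∪ {p}
  {q,s}  = complement {p,r,t,u}
  {r,t}  = complement {p,q,s,u}
  {r,u}  = complement {p,q,s,t}
  {s,u}  = complement {p,q,r,t}
  {r,s,u}  = complement {p,q,t}
  |family| = 33
Pass 4 (30 new):
  {p,r}  = {p} ∪ {r}
  {p,t}  = {p} ∪ {t}
  {p,u}  = {p} ∪ {u}
  {q,r}  = {q} ∪ {r}
  {q,u}  = {q} ∪ {u}
  {r,s}  = {r} ∪ {s}
  {s,t}  = {t} ∪ {s}
  {t,u}  = {u} ∪ {t}
  {p,q,r}  = {p,q} ∪ {r}
  {p,q,u}  = {p,q} ∪ {u}
  {p,r,s}  = {r} ∪ {p,s}
  {p,r,t}  = {p} ∪ {r,t}
  {p,r,u}  = {p} ∪ {r,u}
  {p,s,t}  = {t} ∪ {p,s}
  {q,r,s}  = {r} ∪ {q,s}
  {q,r,u}  = {q} ∪ {r,u}
  {q,s,t}  = {q,t} ∪ {s}
  {q,s,u}  = {q} ∪ {s,u}
  {q,t,u}  = {q,t} ∪ {u}
  {r,s,t}  = {s} ∪ {r,t}
  {s,t,u}  = {t} ∪ {s,u}
  {p,q,r,s}  = {p,q,s} ∪ {r}
  {p,q,r,u}  = {p,q} ∪ {r,u}
  {p,q,t,u}  = {u} ∪ {p,q,t}
  {p,r,s,t}  = {p,s} ∪ {r,t}
  {p,s,t,u}  = {p,s,u} ∪ {t}
  {q,r,s,t}  = {q,r,t} ∪ {s}
  {q,r,s,u}  = {q} ∪ {r,s,u}
  {q,s,t,u}  = {q,t} ∪ {s,u}
  {r,s,t,u}  = complement {p,q}
  |family| = 63
Pass 5. New:
  {p,t,u}  = complement {q,r,s}
  |family| = 64
After Pass 6 the family is unchanged; done.

|σ(ℰ)| = 64.  σ(ℰ) = { ∅, {p}, {q}, {r}, {s}, {t}, {u}, {p,q}, {p,r}, {p,s}, {p,t}, {p,u}, {q,r}, {q,s}, {q,t}, {q,u}, {r,s}, {r,t}, {r,u}, {s,t}, {s,u}, {t,u}, {p,q,r}, {p,q,s}, {p,q,t}, {p,q,u}, {p,r,s}, {p,r,t}, {p,r,u}, {p,s,t}, {p,s,u}, {p,t,u}, {q,r,s}, {q,r,t}, {q,r,u}, {q,s,t}, {q,s,u}, {q,t,u}, {r,s,t}, {r,s,u}, {r,t,u}, {s,t,u}, {p,q,r,s}, {p,q,r,t}, {p,q,r,u}, {p,q,s,t}, {p,q,s,u}, {p,q,t,u}, {p,r,s,t}, {p,r,s,u}, {p,r,t,u}, {p,s,t,u}, {q,r,s,t}, {q,r,s,u}, {q,r,t,u}, {q,s,t,u}, {r,s,t,u}, {p,q,r,s,t}, {p,q,r,s,u}, {p,q,r,t,u}, {p,q,s,t,u}, {p,r,s,t,u}, {q,r,s,t,u}, S }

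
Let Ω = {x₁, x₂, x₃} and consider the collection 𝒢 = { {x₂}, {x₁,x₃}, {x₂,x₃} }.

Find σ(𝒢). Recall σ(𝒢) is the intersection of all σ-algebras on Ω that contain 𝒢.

Begin from { ∅, {x₂}, {x₁,x₃}, {x₂,x₃}, Ω } (that is, 𝒢 plus ∅ and Ω).
Step 1: 1 new —
  {x₁}  = {x₂,x₃}ᶜ
  |family| = 6
Step 2 adds 1:
  {x₁,x₂}  = {x₂} ∪ {x₁}
  |family| = 7
Step 3. New:
  {x₃}  = {x₁,x₂}ᶜ
  |family| = 8
After Step 4 the family is unchanged; done.

|σ(𝒢)| = 8.  σ(𝒢) = { ∅, {x₁}, {x₂}, {x₃}, {x₁,x₂}, {x₁,x₃}, {x₂,x₃}, Ω }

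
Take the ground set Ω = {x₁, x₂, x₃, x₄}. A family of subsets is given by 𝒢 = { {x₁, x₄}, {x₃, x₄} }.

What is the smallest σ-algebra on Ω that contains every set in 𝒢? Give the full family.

Seed the family with 𝒢 together with ∅ and Ω: { {}, {x₁, x₄}, {x₃, x₄}, Ω }.
Round 1: +3 →
  {x₁, x₂}  = complement {x₃, x₄}
  {x₂, x₃}  = complement {x₁, x₄}
  {x₁, x₃, x₄}  = {x₃, x₄} ∪ {x₁, x₄}
  [7 total]
Round 2. New:
  {x₂}  = complement {x₁, x₃, x₄}
  {x₁, x₂, x₃}  = {x₂, x₃} ∪ {x₁, x₂}
  {x₁, x₂, x₄}  = {x₁, x₄} ∪ {x₁, x₂}
  {x₂, x₃, x₄}  = {x₃, x₄} ∪ {x₂, x₃}
  [11 total]
Round 3: 3 new —
  {x₁}  = complement {x₂, x₃, x₄}
  {x₃}  = complement {x₁, x₂, x₄}
  {x₄}  = complement {x₁, x₂, x₃}
  [14 total]
Round 4: 2 new —
  {x₁, x₃}  = {x₃} ∪ {x₁}
  {x₂, x₄}  = {x₄} ∪ {x₂}
  [16 total]
Round 5 adds nothing — fixpoint reached.

|σ(𝒢)| = 16.  σ(𝒢) = { {}, {x₁}, {x₂}, {x₃}, {x₄}, {x₁, x₂}, {x₁, x₃}, {x₁, x₄}, {x₂, x₃}, {x₂, x₄}, {x₃, x₄}, {x₁, x₂, x₃}, {x₁, x₂, x₄}, {x₁, x₃, x₄}, {x₂, x₃, x₄}, Ω }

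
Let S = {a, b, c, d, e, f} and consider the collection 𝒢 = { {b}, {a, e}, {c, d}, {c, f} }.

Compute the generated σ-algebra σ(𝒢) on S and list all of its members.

Answer: σ(𝒢) = { ∅, {b}, {c}, {d}, {f}, {a, e}, {b, c}, {b, d}, {b, f}, {c, d}, {c, f}, {d, f}, {a, b, e}, {a, c, e}, {a, d, e}, {a, e, f}, {b, c, d}, {b, c, f}, {b, d, f}, {c, d, f}, {a, b, c, e}, {a, b, d, e}, {a, b, e, f}, {a, c, d, e}, {a, c, e, f}, {a, d, e, f}, {b, c, d, f}, {a, b, c, d, e}, {a, b, c, e, f}, {a, b, d, e, f}, {a, c, d, e, f}, S }

Working:
Start: 𝒢 ∪ {∅, S} = { ∅, {b}, {a, e}, {c, d}, {c, f}, S }.
Iteration 1 (10 new):
  {a, b, e}  = {a, e} ∪ {b}
  {b, c, d}  = {c, d} ∪ {b}
  {b, c, f}  = {c, f} ∪ {b}
  {c, d, f}  = {c, d} ∪ {c, f}
  {a, b, d, e}  = ᶜ of {c, f}
  {a, b, e, f}  = ᶜ of {c, d}
  {a, c, d, e}  = {c, d} ∪ {a, e}
  {a, c, e, f}  = {c, f} ∪ {a, e}
  {b, c, d, f}  = ᶜ of {a, e}
  {a, c, d, e, f}  = ᶜ of {b}
  — 16 sets.
Iteration 2 (7 new):
  {b, d}  = ᶜ of {a, c, e, f}
  {b, f}  = ᶜ of {a, c, d, e}
  {a, d, e}  = ᶜ of {b, c, f}
  {a, e, f}  = ᶜ of {b, c, d}
  {a, b, c, d, e}  = {c, d} ∪ {a, b, d, e}
  {a, b, c, e, f}  = {a, c, e, f} ∪ {b, c, f}
  {a, b, d, e, f}  = {a, b, d, e} ∪ {a, b, e, f}
  — 23 sets.
Iteration 3: +5 →
  {c}  = ᶜ of {a, b, d, e, f}
  {d}  = ᶜ of {a, b, c, e, f}
  {f}  = ᶜ of {a, b, c, d, e}
  {b, d, f}  = {b, f} ∪ {b, d}
  {a, d, e, f}  = {a, d, e} ∪ {a, e, f}
  — 28 sets.
Iteration 4. New:
  {b, c}  = ᶜ of {a, d, e, f}
  {d, f}  = {f} ∪ {d}
  {a, c, e}  = ᶜ of {b, d, f}
  {a, b, c, e}  = {c} ∪ {a, b, e}
  — 32 sets.
Iteration 5: already closed under ᶜ and ∪.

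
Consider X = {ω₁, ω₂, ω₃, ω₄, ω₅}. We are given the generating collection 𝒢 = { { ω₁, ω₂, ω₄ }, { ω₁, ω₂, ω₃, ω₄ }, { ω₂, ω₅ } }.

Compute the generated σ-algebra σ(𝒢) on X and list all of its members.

Initial family (5 sets): { ∅, { ω₂, ω₅ }, { ω₁, ω₂, ω₄ }, { ω₁, ω₂, ω₃, ω₄ }, X }.
Pass 1: 4 new —
  { ω₅ }  = X∖{ ω₁, ω₂, ω₃, ω₄ }
  { ω₃, ω₅ }  = X∖{ ω₁, ω₂, ω₄ }
  { ω₁, ω₃, ω₄ }  = X∖{ ω₂, ω₅ }
  { ω₁, ω₂, ω₄, ω₅ }  = { ω₂, ω₅ } ∪ { ω₁, ω₂, ω₄ }
  |family| = 9
Pass 2 (3 new):
  { ω₃ }  = X∖{ ω₁, ω₂, ω₄, ω₅ }
  { ω₂, ω₃, ω₅ }  = { ω₂, ω₅ } ∪ { ω₃, ω₅ }
  { ω₁, ω₃, ω₄, ω₅ }  = { ω₅ } ∪ { ω₁, ω₃, ω₄ }
  |family| = 12
Pass 3 adds 2:
  { ω₂ }  = X∖{ ω₁, ω₃, ω₄, ω₅ }
  { ω₁, ω₄ }  = X∖{ ω₂, ω₃, ω₅ }
  |family| = 14
Pass 4: +2 →
  { ω₂, ω₃ }  = { ω₃ } ∪ { ω₂ }
  { ω₁, ω₄, ω₅ }  = { ω₁, ω₄ } ∪ { ω₅ }
  |family| = 16
After Pass 5 the family is unchanged; done.

σ(𝒢) = { ∅, { ω₂ }, { ω₃ }, { ω₅ }, { ω₁, ω₄ }, { ω₂, ω₃ }, { ω₂, ω₅ }, { ω₃, ω₅ }, { ω₁, ω₂, ω₄ }, { ω₁, ω₃, ω₄ }, { ω₁, ω₄, ω₅ }, { ω₂, ω₃, ω₅ }, { ω₁, ω₂, ω₃, ω₄ }, { ω₁, ω₂, ω₄, ω₅ }, { ω₁, ω₃, ω₄, ω₅ }, X }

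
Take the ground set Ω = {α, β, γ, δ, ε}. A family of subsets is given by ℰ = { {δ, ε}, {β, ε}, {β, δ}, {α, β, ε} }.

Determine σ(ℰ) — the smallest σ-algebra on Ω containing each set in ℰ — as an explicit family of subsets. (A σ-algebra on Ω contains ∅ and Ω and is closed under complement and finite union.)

Take S₀ = ℰ ∪ {∅, Ω} = { ∅, {β, δ}, {β, ε}, {δ, ε}, {α, β, ε}, Ω }.
Iteration 1 (6 new):
  {γ, δ}  = {α, β, ε}ᶜ
  {α, β, γ}  = {δ, ε}ᶜ
  {α, γ, δ}  = {β, ε}ᶜ
  {α, γ, ε}  = {β, δ}ᶜ
  {β, δ, ε}  = {δ, ε} ∪ {β, ε}
  {α, β, δ, ε}  = {δ, ε} ∪ {α, β, ε}
Iteration 2 (8 new):
  {γ}  = {α, β, δ, ε}ᶜ
  {α, γ}  = {β, δ, ε}ᶜ
  {β, γ, δ}  = {γ, δ} ∪ {β, δ}
  {γ, δ, ε}  = {γ, δ} ∪ {δ, ε}
  {α, β, γ, δ}  = {γ, δ} ∪ {α, β, γ}
  {α, β, γ, ε}  = {β, ε} ∪ {α, β, γ}
  {α, γ, δ, ε}  = {γ, δ} ∪ {α, γ, ε}
  {β, γ, δ, ε}  = {β, ε} ∪ {γ, δ}
Iteration 3 (7 new):
  {α}  = {β, γ, δ, ε}ᶜ
  {β}  = {α, γ, δ, ε}ᶜ
  {δ}  = {α, β, γ, ε}ᶜ
  {ε}  = {α, β, γ, δ}ᶜ
  {α, β}  = {γ, δ, ε}ᶜ
  {α, ε}  = {β, γ, δ}ᶜ
  {β, γ, ε}  = {β, ε} ∪ {γ}
Iteration 4: +5 →
  {α, δ}  = {β, γ, ε}ᶜ
  {β, γ}  = {β} ∪ {γ}
  {γ, ε}  = {ε} ∪ {γ}
  {α, β, δ}  = {α, β} ∪ {δ}
  {α, δ, ε}  = {δ, ε} ∪ {α, ε}
Iteration 5: closed — nothing new.

σ(ℰ) = { ∅, {α}, {β}, {γ}, {δ}, {ε}, {α, β}, {α, γ}, {α, δ}, {α, ε}, {β, γ}, {β, δ}, {β, ε}, {γ, δ}, {γ, ε}, {δ, ε}, {α, β, γ}, {α, β, δ}, {α, β, ε}, {α, γ, δ}, {α, γ, ε}, {α, δ, ε}, {β, γ, δ}, {β, γ, ε}, {β, δ, ε}, {γ, δ, ε}, {α, β, γ, δ}, {α, β, γ, ε}, {α, β, δ, ε}, {α, γ, δ, ε}, {β, γ, δ, ε}, Ω }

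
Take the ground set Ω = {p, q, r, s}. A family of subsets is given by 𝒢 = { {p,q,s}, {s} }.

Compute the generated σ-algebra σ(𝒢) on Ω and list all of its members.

|σ(𝒢)| = 8.  σ(𝒢) = { {}, {r}, {s}, {p,q}, {r,s}, {p,q,r}, {p,q,s}, Ω }

Check:
Begin from { {}, {s}, {p,q,s}, Ω } (that is, 𝒢 plus ∅ and Ω).
Iteration 1: +2 →
  {r}  = complement {p,q,s}
  {p,q,r}  = complement {s}
  — 6 sets.
Iteration 2 adds 1:
  {r,s}  = {r} ∪ {s}
  — 7 sets.
Iteration 3. New:
  {p,q}  = complement {r,s}
  — 8 sets.
Iteration 4: stable.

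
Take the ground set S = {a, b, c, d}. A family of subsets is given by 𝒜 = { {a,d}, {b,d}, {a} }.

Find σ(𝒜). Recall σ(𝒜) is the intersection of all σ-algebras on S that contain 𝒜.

Answer: σ(𝒜) = { {}, {a}, {b}, {c}, {d}, {a,b}, {a,c}, {a,d}, {b,c}, {b,d}, {c,d}, {a,b,c}, {a,b,d}, {a,c,d}, {b,c,d}, S }

Working:
Begin from { {}, {a}, {a,d}, {b,d}, S } (that is, 𝒜 plus ∅ and S).
Iteration 1 adds 4:
  {a,c}  = ᶜ of {b,d}
  {b,c}  = ᶜ of {a,d}
  {a,b,d}  = {a,d} ∪ {b,d}
  {b,c,d}  = ᶜ of {a}
Iteration 2: 3 new —
  {c}  = ᶜ of {a,b,d}
  {a,b,c}  = {b,c} ∪ {a,c}
  {a,c,d}  = {a,d} ∪ {a,c}
Iteration 3 (2 new):
  {b}  = ᶜ of {a,c,d}
  {d}  = ᶜ of {a,b,c}
Iteration 4 adds 2:
  {a,b}  = {b} ∪ {a}
  {c,d}  = {c} ∪ {d}
Iteration 5 adds nothing — fixpoint reached.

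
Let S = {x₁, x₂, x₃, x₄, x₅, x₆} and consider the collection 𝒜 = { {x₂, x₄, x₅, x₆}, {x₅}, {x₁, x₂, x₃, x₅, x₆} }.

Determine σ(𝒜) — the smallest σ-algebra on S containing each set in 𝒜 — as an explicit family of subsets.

σ(𝒜) = { {}, {x₄}, {x₅}, {x₁, x₃}, {x₂, x₆}, {x₄, x₅}, {x₁, x₃, x₄}, {x₁, x₃, x₅}, {x₂, x₄, x₆}, {x₂, x₅, x₆}, {x₁, x₂, x₃, x₆}, {x₁, x₃, x₄, x₅}, {x₂, x₄, x₅, x₆}, {x₁, x₂, x₃, x₄, x₆}, {x₁, x₂, x₃, x₅, x₆}, S }

Working:
Take S₀ = 𝒜 ∪ {∅, S} = { {}, {x₅}, {x₂, x₄, x₅, x₆}, {x₁, x₂, x₃, x₅, x₆}, S }.
Round 1. New:
  {x₄}  = S∖{x₁, x₂, x₃, x₅, x₆}
  {x₁, x₃}  = S∖{x₂, x₄, x₅, x₆}
  {x₁, x₂, x₃, x₄, x₆}  = S∖{x₅}
  (now 8)
Round 2: 3 new —
  {x₄, x₅}  = {x₄} ∪ {x₅}
  {x₁, x₃, x₄}  = {x₄} ∪ {x₁, x₃}
  {x₁, x₃, x₅}  = {x₁, x₃} ∪ {x₅}
  (now 11)
Round 3 (4 new):
  {x₂, x₄, x₆}  = S∖{x₁, x₃, x₅}
  {x₂, x₅, x₆}  = S∖{x₁, x₃, x₄}
  {x₁, x₂, x₃, x₆}  = S∖{x₄, x₅}
  {x₁, x₃, x₄, x₅}  = {x₄, x₅} ∪ {x₁, x₃, x₄}
  (now 15)
Round 4 (1 new):
  {x₂, x₆}  = S∖{x₁, x₃, x₄, x₅}
  (now 16)
Round 5: stable.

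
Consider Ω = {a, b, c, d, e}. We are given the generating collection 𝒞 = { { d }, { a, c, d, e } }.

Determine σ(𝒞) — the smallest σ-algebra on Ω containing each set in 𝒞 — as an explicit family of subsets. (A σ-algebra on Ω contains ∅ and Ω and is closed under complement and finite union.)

Answer: σ(𝒞) = { {  }, { b }, { d }, { b, d }, { a, c, e }, { a, b, c, e }, { a, c, d, e }, Ω }

Trace:
Initial family (4 sets): { {  }, { d }, { a, c, d, e }, Ω }.
Iteration 1: 2 new —
  { b }  = complement { a, c, d, e }
  { a, b, c, e }  = complement { d }
Iteration 2 adds 1:
  { b, d }  = { d } ∪ { b }
Iteration 3. New:
  { a, c, e }  = complement { b, d }
Iteration 4: closed — nothing new.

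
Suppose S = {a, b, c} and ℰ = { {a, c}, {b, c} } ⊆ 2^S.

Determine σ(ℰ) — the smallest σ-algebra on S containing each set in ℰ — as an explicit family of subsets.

Begin from { ∅, {a, c}, {b, c}, S } (that is, ℰ plus ∅ and S).
Round 1 adds 2:
  {a}  = complement {b, c}
  {b}  = complement {a, c}
  — 6 sets.
Round 2. New:
  {a, b}  = {b} ∪ {a}
  — 7 sets.
Round 3: 1 new —
  {c}  = complement {a, b}
  — 8 sets.
Round 4 adds nothing — fixpoint reached.

Hence σ(ℰ) has 8 members: { ∅, {a}, {b}, {c}, {a, b}, {a, c}, {b, c}, S }.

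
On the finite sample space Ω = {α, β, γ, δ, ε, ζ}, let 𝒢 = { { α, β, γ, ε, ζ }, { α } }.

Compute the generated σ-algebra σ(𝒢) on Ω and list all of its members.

Answer: σ(𝒢) = { {  }, { α }, { δ }, { α, δ }, { β, γ, ε, ζ }, { α, β, γ, ε, ζ }, { β, γ, δ, ε, ζ }, Ω }

Trace:
Start: 𝒢 ∪ {∅, Ω} = { {  }, { α }, { α, β, γ, ε, ζ }, Ω }.
Round 1 (2 new):
  { δ }  = complement { α, β, γ, ε, ζ }
  { β, γ, δ, ε, ζ }  = complement { α }
Round 2. New:
  { α, δ }  = { δ } ∪ { α }
Round 3: 1 new —
  { β, γ, ε, ζ }  = complement { α, δ }
Round 4: stable.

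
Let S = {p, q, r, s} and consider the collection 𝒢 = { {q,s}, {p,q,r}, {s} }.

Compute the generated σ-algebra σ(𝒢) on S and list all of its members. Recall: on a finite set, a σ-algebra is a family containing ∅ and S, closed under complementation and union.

σ(𝒢) (8 sets): { ∅, {q}, {s}, {p,r}, {q,s}, {p,q,r}, {p,r,s}, S }

Working:
Start: 𝒢 ∪ {∅, S} = { ∅, {s}, {q,s}, {p,q,r}, S }.
Iteration 1 (1 new):
  {p,r}  = {q,s}ᶜ
  [6 total]
Iteration 2 (1 new):
  {p,r,s}  = {s} ∪ {p,r}
  [7 total]
Iteration 3: 1 new —
  {q}  = {p,r,s}ᶜ
  [8 total]
Iteration 4 adds nothing — fixpoint reached.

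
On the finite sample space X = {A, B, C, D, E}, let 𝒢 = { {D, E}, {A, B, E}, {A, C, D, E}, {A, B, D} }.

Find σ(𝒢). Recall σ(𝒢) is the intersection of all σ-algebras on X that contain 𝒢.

|σ(𝒢)| = 32.  σ(𝒢) = { ∅, {A}, {B}, {C}, {D}, {E}, {A, B}, {A, C}, {A, D}, {A, E}, {B, C}, {B, D}, {B, E}, {C, D}, {C, E}, {D, E}, {A, B, C}, {A, B, D}, {A, B, E}, {A, C, D}, {A, C, E}, {A, D, E}, {B, C, D}, {B, C, E}, {B, D, E}, {C, D, E}, {A, B, C, D}, {A, B, C, E}, {A, B, D, E}, {A, C, D, E}, {B, C, D, E}, X }

Derivation:
Begin from { ∅, {D, E}, {A, B, D}, {A, B, E}, {A, C, D, E}, X } (that is, 𝒢 plus ∅ and X).
Iteration 1 (5 new):
  {B}  = X∖{A, C, D, E}
  {C, D}  = X∖{A, B, E}
  {C, E}  = X∖{A, B, D}
  {A, B, C}  = X∖{D, E}
  {A, B, D, E}  = {D, E} ∪ {A, B, E}
  [11 total]
Iteration 2 adds 7:
  {C}  = X∖{A, B, D, E}
  {B, C, D}  = {C, D} ∪ {B}
  {B, C, E}  = {B} ∪ {C, E}
  {B, D, E}  = {B} ∪ {D, E}
  {C, D, E}  = {C, D} ∪ {D, E}
  {A, B, C, D}  = {C, D} ∪ {A, B, C}
  {A, B, C, E}  = {A, B, C} ∪ {A, B, E}
  [18 total]
Iteration 3: 8 new —
  {D}  = X∖{A, B, C, E}
  {E}  = X∖{A, B, C, D}
  {A, B}  = X∖{C, D, E}
  {A, C}  = X∖{B, D, E}
  {A, D}  = X∖{B, C, E}
  {A, E}  = X∖{B, C, D}
  {B, C}  = {C} ∪ {B}
  {B, C, D, E}  = {D, E} ∪ {B, C, E}
  [26 total]
Iteration 4: +6 →
  {A}  = X∖{B, C, D, E}
  {B, D}  = {B} ∪ {D}
  {B, E}  = {B} ∪ {E}
  {A, C, D}  = {C, D} ∪ {A, D}
  {A, C, E}  = {E} ∪ {A, C}
  {A, D, E}  = X∖{B, C}
  [32 total]
Iteration 5: no new sets; the family is a σ-algebra.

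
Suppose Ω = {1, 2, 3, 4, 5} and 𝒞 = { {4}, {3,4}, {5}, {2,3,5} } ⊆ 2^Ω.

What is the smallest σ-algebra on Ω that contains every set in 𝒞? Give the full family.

σ(𝒞) (32 sets): { {}, {1}, {2}, {3}, {4}, {5}, {1,2}, {1,3}, {1,4}, {1,5}, {2,3}, {2,4}, {2,5}, {3,4}, {3,5}, {4,5}, {1,2,3}, {1,2,4}, {1,2,5}, {1,3,4}, {1,3,5}, {1,4,5}, {2,3,4}, {2,3,5}, {2,4,5}, {3,4,5}, {1,2,3,4}, {1,2,3,5}, {1,2,4,5}, {1,3,4,5}, {2,3,4,5}, Ω }

Trace:
Begin from { {}, {4}, {5}, {3,4}, {2,3,5}, Ω } (that is, 𝒞 plus ∅ and Ω).
Pass 1 (7 new):
  {1,4}  = complement {2,3,5}
  {4,5}  = {4} ∪ {5}
  {1,2,5}  = complement {3,4}
  {3,4,5}  = {3,4} ∪ {5}
  {1,2,3,4}  = complement {5}
  {1,2,3,5}  = complement {4}
  {2,3,4,5}  = {3,4} ∪ {2,3,5}
Pass 2: +7 →
  {1}  = complement {2,3,4,5}
  {1,2}  = complement {3,4,5}
  {1,2,3}  = complement {4,5}
  {1,3,4}  = {3,4} ∪ {1,4}
  {1,4,5}  = {5} ∪ {1,4}
  {1,2,4,5}  = {4,5} ∪ {1,2,5}
  {1,3,4,5}  = {3,4,5} ∪ {1,4}
Pass 3: +6 →
  {2}  = complement {1,3,4,5}
  {3}  = complement {1,2,4,5}
  {1,5}  = {5} ∪ {1}
  {2,3}  = complement {1,4,5}
  {2,5}  = complement {1,3,4}
  {1,2,4}  = {1,4} ∪ {1,2}
Pass 4: +6 →
  {1,3}  = {3} ∪ {1}
  {2,4}  = {2} ∪ {4}
  {3,5}  = complement {1,2,4}
  {1,3,5}  = {3} ∪ {1,5}
  {2,3,4}  = complement {1,5}
  {2,4,5}  = {2,5} ∪ {4,5}
Pass 5 adds nothing — fixpoint reached.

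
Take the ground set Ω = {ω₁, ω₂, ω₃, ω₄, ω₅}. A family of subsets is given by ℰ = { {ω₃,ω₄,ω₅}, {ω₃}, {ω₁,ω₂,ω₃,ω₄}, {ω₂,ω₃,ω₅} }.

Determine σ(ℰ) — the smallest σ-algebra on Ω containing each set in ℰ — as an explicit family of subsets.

Seed the family with ℰ together with ∅ and Ω: { {}, {ω₃}, {ω₂,ω₃,ω₅}, {ω₃,ω₄,ω₅}, {ω₁,ω₂,ω₃,ω₄}, Ω }.
Step 1 (5 new):
  {ω₅}  = ᶜ of {ω₁,ω₂,ω₃,ω₄}
  {ω₁,ω₂}  = ᶜ of {ω₃,ω₄,ω₅}
  {ω₁,ω₄}  = ᶜ of {ω₂,ω₃,ω₅}
  {ω₁,ω₂,ω₄,ω₅}  = ᶜ of {ω₃}
  {ω₂,ω₃,ω₄,ω₅}  = {ω₃,ω₄,ω₅} ∪ {ω₂,ω₃,ω₅}
Step 2: 9 new —
  {ω₁}  = ᶜ of {ω₂,ω₃,ω₄,ω₅}
  {ω₃,ω₅}  = {ω₅} ∪ {ω₃}
  {ω₁,ω₂,ω₃}  = {ω₁,ω₂} ∪ {ω₃}
  {ω₁,ω₂,ω₄}  = {ω₁,ω₂} ∪ {ω₁,ω₄}
  {ω₁,ω₂,ω₅}  = {ω₁,ω₂} ∪ {ω₅}
  {ω₁,ω₃,ω₄}  = {ω₃} ∪ {ω₁,ω₄}
  {ω₁,ω₄,ω₅}  = {ω₅} ∪ {ω₁,ω₄}
  {ω₁,ω₂,ω₃,ω₅}  = {ω₁,ω₂} ∪ {ω₂,ω₃,ω₅}
  {ω₁,ω₃,ω₄,ω₅}  = {ω₃,ω₄,ω₅} ∪ {ω₁,ω₄}
Step 3: +9 →
  {ω₂}  = ᶜ of {ω₁,ω₃,ω₄,ω₅}
  {ω₄}  = ᶜ of {ω₁,ω₂,ω₃,ω₅}
  {ω₁,ω₃}  = {ω₃} ∪ {ω₁}
  {ω₁,ω₅}  = {ω₅} ∪ {ω₁}
  {ω₂,ω₃}  = ᶜ of {ω₁,ω₄,ω₅}
  {ω₂,ω₅}  = ᶜ of {ω₁,ω₃,ω₄}
  {ω₃,ω₄}  = ᶜ of {ω₁,ω₂,ω₅}
  {ω₄,ω₅}  = ᶜ of {ω₁,ω₂,ω₃}
  {ω₁,ω₃,ω₅}  = {ω₃,ω₅} ∪ {ω₁}
Step 4: 3 new —
  {ω₂,ω₄}  = ᶜ of {ω₁,ω₃,ω₅}
  {ω₂,ω₃,ω₄}  = ᶜ of {ω₁,ω₅}
  {ω₂,ω₄,ω₅}  = ᶜ of {ω₁,ω₃}
Step 5: closed — nothing new.

Therefore σ(ℰ) = { {}, {ω₁}, {ω₂}, {ω₃}, {ω₄}, {ω₅}, {ω₁,ω₂}, {ω₁,ω₃}, {ω₁,ω₄}, {ω₁,ω₅}, {ω₂,ω₃}, {ω₂,ω₄}, {ω₂,ω₅}, {ω₃,ω₄}, {ω₃,ω₅}, {ω₄,ω₅}, {ω₁,ω₂,ω₃}, {ω₁,ω₂,ω₄}, {ω₁,ω₂,ω₅}, {ω₁,ω₃,ω₄}, {ω₁,ω₃,ω₅}, {ω₁,ω₄,ω₅}, {ω₂,ω₃,ω₄}, {ω₂,ω₃,ω₅}, {ω₂,ω₄,ω₅}, {ω₃,ω₄,ω₅}, {ω₁,ω₂,ω₃,ω₄}, {ω₁,ω₂,ω₃,ω₅}, {ω₁,ω₂,ω₄,ω₅}, {ω₁,ω₃,ω₄,ω₅}, {ω₂,ω₃,ω₄,ω₅}, Ω } (|σ(ℰ)| = 32).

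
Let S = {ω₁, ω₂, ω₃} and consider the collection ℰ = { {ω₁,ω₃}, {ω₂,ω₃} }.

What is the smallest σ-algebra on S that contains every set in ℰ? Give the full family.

Start: ℰ ∪ {∅, S} = { ∅, {ω₁,ω₃}, {ω₂,ω₃}, S }.
Pass 1: +2 →
  {ω₁}  = {ω₂,ω₃}ᶜ
  {ω₂}  = {ω₁,ω₃}ᶜ
  |family| = 6
Pass 2 adds 1:
  {ω₁,ω₂}  = {ω₂} ∪ {ω₁}
  |family| = 7
Pass 3. New:
  {ω₃}  = {ω₁,ω₂}ᶜ
  |family| = 8
Pass 4: already closed under ᶜ and ∪.

σ(ℰ) = { ∅, {ω₁}, {ω₂}, {ω₃}, {ω₁,ω₂}, {ω₁,ω₃}, {ω₂,ω₃}, S }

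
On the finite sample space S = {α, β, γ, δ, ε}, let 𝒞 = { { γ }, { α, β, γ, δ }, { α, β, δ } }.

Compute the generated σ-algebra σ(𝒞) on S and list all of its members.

|σ(𝒞)| = 8.  σ(𝒞) = { ∅, { γ }, { ε }, { γ, ε }, { α, β, δ }, { α, β, γ, δ }, { α, β, δ, ε }, S }

Check:
Initial family (5 sets): { ∅, { γ }, { α, β, δ }, { α, β, γ, δ }, S }.
Pass 1: 3 new —
  { ε }  = ᶜ of { α, β, γ, δ }
  { γ, ε }  = ᶜ of { α, β, δ }
  { α, β, δ, ε }  = ᶜ of { γ }
Pass 2: already closed under ᶜ and ∪.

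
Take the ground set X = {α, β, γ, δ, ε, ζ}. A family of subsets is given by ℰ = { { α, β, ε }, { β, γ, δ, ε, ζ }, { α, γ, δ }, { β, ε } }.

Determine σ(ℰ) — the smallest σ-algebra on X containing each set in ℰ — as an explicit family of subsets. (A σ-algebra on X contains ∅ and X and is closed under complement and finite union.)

σ(ℰ) = { {}, { α }, { ζ }, { α, ζ }, { β, ε }, { γ, δ }, { α, β, ε }, { α, γ, δ }, { β, ε, ζ }, { γ, δ, ζ }, { α, β, ε, ζ }, { α, γ, δ, ζ }, { β, γ, δ, ε }, { α, β, γ, δ, ε }, { β, γ, δ, ε, ζ }, X }

Check:
Start: ℰ ∪ {∅, X} = { {}, { β, ε }, { α, β, ε }, { α, γ, δ }, { β, γ, δ, ε, ζ }, X }.
Iteration 1. New:
  { α }  = X∖{ β, γ, δ, ε, ζ }
  { β, ε, ζ }  = X∖{ α, γ, δ }
  { γ, δ, ζ }  = X∖{ α, β, ε }
  { α, γ, δ, ζ }  = X∖{ β, ε }
  { α, β, γ, δ, ε }  = { α, β, ε } ∪ { α, γ, δ }
  — 11 sets.
Iteration 2: 2 new —
  { ζ }  = X∖{ α, β, γ, δ, ε }
  { α, β, ε, ζ }  = { β, ε, ζ } ∪ { α, β, ε }
  — 13 sets.
Iteration 3: +2 →
  { α, ζ }  = { α } ∪ { ζ }
  { γ, δ }  = X∖{ α, β, ε, ζ }
  — 15 sets.
Iteration 4: 1 new —
  { β, γ, δ, ε }  = X∖{ α, ζ }
  — 16 sets.
Iteration 5 adds nothing — fixpoint reached.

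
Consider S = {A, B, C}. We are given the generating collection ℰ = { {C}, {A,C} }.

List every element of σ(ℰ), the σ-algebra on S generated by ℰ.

Initial family (4 sets): { {}, {C}, {A,C}, S }.
Iteration 1. New:
  {B}  = S∖{A,C}
  {A,B}  = S∖{C}
  [6 total]
Iteration 2: +1 →
  {B,C}  = {C} ∪ {B}
  [7 total]
Iteration 3. New:
  {A}  = S∖{B,C}
  [8 total]
Iteration 4: already closed under ᶜ and ∪.

|σ(ℰ)| = 8.  σ(ℰ) = { {}, {A}, {B}, {C}, {A,B}, {A,C}, {B,C}, S }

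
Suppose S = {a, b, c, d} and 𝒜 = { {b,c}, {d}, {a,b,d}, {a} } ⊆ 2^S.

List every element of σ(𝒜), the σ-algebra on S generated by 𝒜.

Start: 𝒜 ∪ {∅, S} = { {}, {a}, {d}, {b,c}, {a,b,d}, S }.
Pass 1. New:
  {c}  = {a,b,d}ᶜ
  {a,d}  = {b,c}ᶜ
  {a,b,c}  = {d}ᶜ
  {b,c,d}  = {a}ᶜ
  (now 10)
Pass 2. New:
  {a,c}  = {c} ∪ {a}
  {c,d}  = {c} ∪ {d}
  {a,c,d}  = {c} ∪ {a,d}
  (now 13)
Pass 3 (3 new):
  {b}  = {a,c,d}ᶜ
  {a,b}  = {c,d}ᶜ
  {b,d}  = {a,c}ᶜ
  (now 16)
Pass 4: closed — nothing new.

σ(𝒜) = { {}, {a}, {b}, {c}, {d}, {a,b}, {a,c}, {a,d}, {b,c}, {b,d}, {c,d}, {a,b,c}, {a,b,d}, {a,c,d}, {b,c,d}, S }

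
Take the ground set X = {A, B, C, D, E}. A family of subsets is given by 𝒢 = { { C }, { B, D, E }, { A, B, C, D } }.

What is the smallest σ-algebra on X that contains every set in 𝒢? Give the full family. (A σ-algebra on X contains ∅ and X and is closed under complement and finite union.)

|σ(𝒢)| = 16.  σ(𝒢) = { {}, { A }, { C }, { E }, { A, C }, { A, E }, { B, D }, { C, E }, { A, B, D }, { A, C, E }, { B, C, D }, { B, D, E }, { A, B, C, D }, { A, B, D, E }, { B, C, D, E }, X }

Derivation:
Initial family (5 sets): { {}, { C }, { B, D, E }, { A, B, C, D }, X }.
Pass 1. New:
  { E }  = ᶜ of { A, B, C, D }
  { A, C }  = ᶜ of { B, D, E }
  { A, B, D, E }  = ᶜ of { C }
  { B, C, D, E }  = { C } ∪ { B, D, E }
  (now 9)
Pass 2: +3 →
  { A }  = ᶜ of { B, C, D, E }
  { C, E }  = { E } ∪ { C }
  { A, C, E }  = { E } ∪ { A, C }
  (now 12)
Pass 3. New:
  { A, E }  = { E } ∪ { A }
  { B, D }  = ᶜ of { A, C, E }
  { A, B, D }  = ᶜ of { C, E }
  (now 15)
Pass 4. New:
  { B, C, D }  = ᶜ of { A, E }
  (now 16)
After Pass 5 the family is unchanged; done.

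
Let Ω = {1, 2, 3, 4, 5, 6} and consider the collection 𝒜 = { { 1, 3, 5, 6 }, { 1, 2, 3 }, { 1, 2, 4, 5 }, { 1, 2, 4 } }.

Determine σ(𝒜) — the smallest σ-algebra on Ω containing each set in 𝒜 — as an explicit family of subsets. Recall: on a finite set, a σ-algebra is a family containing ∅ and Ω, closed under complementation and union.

|σ(𝒜)| = 64.  σ(𝒜) = { ∅, { 1 }, { 2 }, { 3 }, { 4 }, { 5 }, { 6 }, { 1, 2 }, { 1, 3 }, { 1, 4 }, { 1, 5 }, { 1, 6 }, { 2, 3 }, { 2, 4 }, { 2, 5 }, { 2, 6 }, { 3, 4 }, { 3, 5 }, { 3, 6 }, { 4, 5 }, { 4, 6 }, { 5, 6 }, { 1, 2, 3 }, { 1, 2, 4 }, { 1, 2, 5 }, { 1, 2, 6 }, { 1, 3, 4 }, { 1, 3, 5 }, { 1, 3, 6 }, { 1, 4, 5 }, { 1, 4, 6 }, { 1, 5, 6 }, { 2, 3, 4 }, { 2, 3, 5 }, { 2, 3, 6 }, { 2, 4, 5 }, { 2, 4, 6 }, { 2, 5, 6 }, { 3, 4, 5 }, { 3, 4, 6 }, { 3, 5, 6 }, { 4, 5, 6 }, { 1, 2, 3, 4 }, { 1, 2, 3, 5 }, { 1, 2, 3, 6 }, { 1, 2, 4, 5 }, { 1, 2, 4, 6 }, { 1, 2, 5, 6 }, { 1, 3, 4, 5 }, { 1, 3, 4, 6 }, { 1, 3, 5, 6 }, { 1, 4, 5, 6 }, { 2, 3, 4, 5 }, { 2, 3, 4, 6 }, { 2, 3, 5, 6 }, { 2, 4, 5, 6 }, { 3, 4, 5, 6 }, { 1, 2, 3, 4, 5 }, { 1, 2, 3, 4, 6 }, { 1, 2, 3, 5, 6 }, { 1, 2, 4, 5, 6 }, { 1, 3, 4, 5, 6 }, { 2, 3, 4, 5, 6 }, Ω }

Trace:
Seed the family with 𝒜 together with ∅ and Ω: { ∅, { 1, 2, 3 }, { 1, 2, 4 }, { 1, 2, 4, 5 }, { 1, 3, 5, 6 }, Ω }.
Pass 1: +7 →
  { 2, 4 }  = complement { 1, 3, 5, 6 }
  { 3, 6 }  = complement { 1, 2, 4, 5 }
  { 3, 5, 6 }  = complement { 1, 2, 4 }
  { 4, 5, 6 }  = complement { 1, 2, 3 }
  { 1, 2, 3, 4 }  = { 1, 2, 3 } ∪ { 1, 2, 4 }
  { 1, 2, 3, 4, 5 }  = { 1, 2, 3 } ∪ { 1, 2, 4, 5 }
  { 1, 2, 3, 5, 6 }  = { 1, 3, 5, 6 } ∪ { 1, 2, 3 }
  — 13 sets.
Pass 2 (11 new):
  { 4 }  = complement { 1, 2, 3, 5, 6 }
  { 6 }  = complement { 1, 2, 3, 4, 5 }
  { 5, 6 }  = complement { 1, 2, 3, 4 }
  { 1, 2, 3, 6 }  = { 1, 2, 3 } ∪ { 3, 6 }
  { 2, 3, 4, 6 }  = { 3, 6 } ∪ { 2, 4 }
  { 2, 4, 5, 6 }  = { 4, 5, 6 } ∪ { 2, 4 }
  { 3, 4, 5, 6 }  = { 3, 6 } ∪ { 4, 5, 6 }
  { 1, 2, 3, 4, 6 }  = { 1, 2, 4 } ∪ { 3, 6 }
  { 1, 2, 4, 5, 6 }  = { 1, 2, 4, 5 } ∪ { 4, 5, 6 }
  { 1, 3, 4, 5, 6 }  = { 1, 3, 5, 6 } ∪ { 4, 5, 6 }
  { 2, 3, 4, 5, 6 }  = { 3, 5, 6 } ∪ { 2, 4 }
  — 24 sets.
Pass 3. New:
  { 1 }  = complement { 2, 3, 4, 5, 6 }
  { 2 }  = complement { 1, 3, 4, 5, 6 }
  { 3 }  = complement { 1, 2, 4, 5, 6 }
  { 5 }  = complement { 1, 2, 3, 4, 6 }
  { 1, 2 }  = complement { 3, 4, 5, 6 }
  { 1, 3 }  = complement { 2, 4, 5, 6 }
  { 1, 5 }  = complement { 2, 3, 4, 6 }
  { 4, 5 }  = complement { 1, 2, 3, 6 }
  { 4, 6 }  = { 6 } ∪ { 4 }
  { 2, 4, 6 }  = { 2, 4 } ∪ { 6 }
  { 3, 4, 6 }  = { 3, 6 } ∪ { 4 }
  { 1, 2, 4, 6 }  = { 6 } ∪ { 1, 2, 4 }
  — 36 sets.
Pass 4 adds 26:
  { 1, 4 }  = { 1 } ∪ { 4 }
  { 1, 6 }  = { 1 } ∪ { 6 }
  { 2, 3 }  = { 2 } ∪ { 3 }
  { 2, 5 }  = { 2 } ∪ { 5 }
  { 2, 6 }  = { 2 } ∪ { 6 }
  { 3, 4 }  = { 3 } ∪ { 4 }
  { 3, 5 }  = complement { 1, 2, 4, 6 }
  { 1, 2, 5 }  = complement { 3, 4, 6 }
  { 1, 2, 6 }  = { 1, 2 } ∪ { 6 }
  { 1, 3, 4 }  = { 1, 3 } ∪ { 4 }
  { 1, 3, 5 }  = complement { 2, 4, 6 }
  { 1, 3, 6 }  = { 1 } ∪ { 3, 6 }
  { 1, 4, 5 }  = { 1 } ∪ { 4, 5 }
  { 1, 4, 6 }  = { 1 } ∪ { 4, 6 }
  { 1, 5, 6 }  = { 5, 6 } ∪ { 1 }
  { 2, 3, 4 }  = { 3 } ∪ { 2, 4 }
  { 2, 3, 6 }  = { 2 } ∪ { 3, 6 }
  { 2, 4, 5 }  = { 2 } ∪ { 4, 5 }
  { 2, 5, 6 }  = { 5, 6 } ∪ { 2 }
  { 3, 4, 5 }  = { 4, 5 } ∪ { 3 }
  { 1, 2, 3, 5 }  = complement { 4, 6 }
  { 1, 2, 5, 6 }  = { 5, 6 } ∪ { 1, 2 }
  { 1, 3, 4, 5 }  = { 4, 5 } ∪ { 1, 3 }
  { 1, 3, 4, 6 }  = { 1 } ∪ { 3, 4, 6 }
  { 1, 4, 5, 6 }  = { 1 } ∪ { 4, 5, 6 }
  { 2, 3, 5, 6 }  = { 2 } ∪ { 3, 5, 6 }
  — 62 sets.
Pass 5 adds 2:
  { 2, 3, 5 }  = complement { 1, 4, 6 }
  { 2, 3, 4, 5 }  = complement { 1, 6 }
  — 64 sets.
Pass 6: closed — nothing new.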